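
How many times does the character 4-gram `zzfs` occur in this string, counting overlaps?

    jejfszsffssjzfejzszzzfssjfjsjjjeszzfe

1

Sliding a length-4 window over the 37 characters (34 positions):
  position 20–23: zzfs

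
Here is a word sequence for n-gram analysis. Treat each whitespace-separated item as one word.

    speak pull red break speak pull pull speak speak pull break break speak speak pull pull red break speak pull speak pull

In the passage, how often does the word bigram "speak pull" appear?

Scanning the 21 overlapping bigram windows for "speak pull":
  position 1–2: speak pull
  position 5–6: speak pull
  position 9–10: speak pull
  position 14–15: speak pull
  position 19–20: speak pull
  position 21–22: speak pull

6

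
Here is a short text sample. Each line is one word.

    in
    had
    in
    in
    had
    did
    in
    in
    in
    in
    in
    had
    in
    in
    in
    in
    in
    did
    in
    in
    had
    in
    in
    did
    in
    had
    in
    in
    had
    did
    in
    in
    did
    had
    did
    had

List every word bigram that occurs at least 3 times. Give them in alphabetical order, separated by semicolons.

Bigram counts meeting the condition (at least 3 times):
  did in: 4
  had did: 3
  had in: 4
  in did: 3
  in had: 6
  in in: 13

did in; had did; had in; in did; in had; in in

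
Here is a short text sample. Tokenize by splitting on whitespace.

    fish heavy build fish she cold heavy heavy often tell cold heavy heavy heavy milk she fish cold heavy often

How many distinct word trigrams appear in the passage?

20 tokens → 18 trigram windows in total.
Repeated trigrams (each contributes count−1 duplicates):
  cold heavy heavy: 2
1 duplicate windows → 18 − 1 = 17 distinct.

17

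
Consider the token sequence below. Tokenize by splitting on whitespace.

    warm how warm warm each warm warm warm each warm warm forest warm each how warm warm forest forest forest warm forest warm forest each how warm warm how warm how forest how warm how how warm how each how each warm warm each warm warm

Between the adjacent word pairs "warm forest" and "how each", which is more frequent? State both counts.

"warm forest" (4 vs 2)

"warm forest": 4 occurrences
"how each": 2 occurrences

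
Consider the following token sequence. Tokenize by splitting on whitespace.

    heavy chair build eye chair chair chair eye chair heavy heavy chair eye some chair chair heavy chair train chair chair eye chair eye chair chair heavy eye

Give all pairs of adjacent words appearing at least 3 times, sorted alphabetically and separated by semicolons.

Bigram counts meeting the condition (at least 3 times):
  chair chair: 5
  chair eye: 4
  chair heavy: 3
  eye chair: 4
  heavy chair: 3

chair chair; chair eye; chair heavy; eye chair; heavy chair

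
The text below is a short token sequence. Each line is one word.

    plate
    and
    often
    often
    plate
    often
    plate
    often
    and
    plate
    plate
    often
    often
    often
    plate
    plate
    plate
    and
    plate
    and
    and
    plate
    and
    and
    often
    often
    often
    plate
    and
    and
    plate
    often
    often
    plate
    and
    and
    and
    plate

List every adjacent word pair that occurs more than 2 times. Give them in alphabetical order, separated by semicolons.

and and; and plate; often often; often plate; plate and; plate often; plate plate

Bigram counts meeting the condition (more than 2 times):
  and and: 5
  and plate: 5
  often often: 6
  often plate: 5
  plate and: 6
  plate often: 4
  plate plate: 3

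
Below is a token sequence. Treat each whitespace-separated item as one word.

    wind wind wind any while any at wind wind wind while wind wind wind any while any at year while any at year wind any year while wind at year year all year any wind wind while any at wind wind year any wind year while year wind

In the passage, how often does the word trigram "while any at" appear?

Scanning the 46 overlapping trigram windows for "while any at":
  position 5–7: while any at
  position 16–18: while any at
  position 20–22: while any at
  position 37–39: while any at

4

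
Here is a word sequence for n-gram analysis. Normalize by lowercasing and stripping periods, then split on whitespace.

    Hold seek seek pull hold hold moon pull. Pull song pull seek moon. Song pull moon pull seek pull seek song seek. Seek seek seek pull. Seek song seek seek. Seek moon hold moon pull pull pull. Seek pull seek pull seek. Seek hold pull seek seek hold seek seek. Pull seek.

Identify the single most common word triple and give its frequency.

"seek pull seek", 5 times

Trigram frequencies (highest first):
  seek pull seek: 5
  seek seek pull: 3
  pull seek pull: 3
  seek seek seek: 3
  hold seek seek: 2
  hold moon pull: 2
  … (26 more, each ≤ 2)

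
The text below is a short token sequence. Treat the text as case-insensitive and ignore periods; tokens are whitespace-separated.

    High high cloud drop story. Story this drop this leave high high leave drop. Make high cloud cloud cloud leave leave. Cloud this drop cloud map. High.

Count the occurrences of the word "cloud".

6

Scanning the 27 tokens for "cloud":
  position 3: cloud
  position 17: cloud
  position 18: cloud
  position 19: cloud
  position 22: cloud
  position 25: cloud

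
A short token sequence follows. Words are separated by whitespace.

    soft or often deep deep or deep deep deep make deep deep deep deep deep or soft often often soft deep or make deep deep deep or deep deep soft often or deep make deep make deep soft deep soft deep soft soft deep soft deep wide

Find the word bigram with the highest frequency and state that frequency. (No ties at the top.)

"deep deep", 10 times

Bigram frequencies (highest first):
  deep deep: 10
  soft deep: 5
  deep soft: 5
  deep or: 4
  make deep: 4
  or deep: 3
  … (12 more, each ≤ 3)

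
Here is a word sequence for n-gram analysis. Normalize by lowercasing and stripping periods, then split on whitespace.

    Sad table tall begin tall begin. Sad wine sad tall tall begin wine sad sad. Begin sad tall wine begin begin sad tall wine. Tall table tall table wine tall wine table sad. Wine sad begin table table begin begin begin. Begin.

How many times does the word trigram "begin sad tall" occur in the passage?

Scanning the 40 overlapping trigram windows for "begin sad tall":
  position 16–18: begin sad tall
  position 21–23: begin sad tall

2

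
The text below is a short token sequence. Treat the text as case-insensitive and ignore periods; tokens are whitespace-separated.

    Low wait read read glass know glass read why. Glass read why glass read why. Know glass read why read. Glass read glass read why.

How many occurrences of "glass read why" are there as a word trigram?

Scanning the 23 overlapping trigram windows for "glass read why":
  position 7–9: glass read why
  position 10–12: glass read why
  position 13–15: glass read why
  position 17–19: glass read why
  position 23–25: glass read why

5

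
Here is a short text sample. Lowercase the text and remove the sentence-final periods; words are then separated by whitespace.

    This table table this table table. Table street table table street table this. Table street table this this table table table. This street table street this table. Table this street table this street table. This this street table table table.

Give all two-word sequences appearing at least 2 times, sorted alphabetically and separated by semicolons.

Bigram counts meeting the condition (at least 2 times):
  street table: 7
  table street: 4
  table table: 9
  table this: 7
  this street: 4
  this table: 5
  this this: 2

street table; table street; table table; table this; this street; this table; this this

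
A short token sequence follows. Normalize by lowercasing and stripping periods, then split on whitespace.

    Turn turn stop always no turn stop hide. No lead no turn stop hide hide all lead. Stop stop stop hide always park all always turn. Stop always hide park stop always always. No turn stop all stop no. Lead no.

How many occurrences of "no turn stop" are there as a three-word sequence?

3

Scanning the 39 overlapping trigram windows for "no turn stop":
  position 5–7: no turn stop
  position 11–13: no turn stop
  position 34–36: no turn stop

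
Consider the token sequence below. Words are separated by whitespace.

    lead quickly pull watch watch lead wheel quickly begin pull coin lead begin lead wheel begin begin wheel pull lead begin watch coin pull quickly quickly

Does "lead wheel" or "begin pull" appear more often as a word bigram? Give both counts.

"lead wheel": 2 occurrences
"begin pull": 1 occurrence

"lead wheel" (2 vs 1)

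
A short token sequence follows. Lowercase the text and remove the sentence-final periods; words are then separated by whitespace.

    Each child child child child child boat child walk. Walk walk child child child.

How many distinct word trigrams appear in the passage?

14 tokens → 12 trigram windows in total.
Repeated trigrams (each contributes count−1 duplicates):
  child child child: 4
3 duplicate windows → 12 − 3 = 9 distinct.

9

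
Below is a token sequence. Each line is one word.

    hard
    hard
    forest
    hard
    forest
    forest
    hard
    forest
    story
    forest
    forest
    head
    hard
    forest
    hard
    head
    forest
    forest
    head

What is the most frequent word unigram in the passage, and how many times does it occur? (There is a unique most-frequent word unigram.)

"forest", 9 times

Unigram frequencies (highest first):
  forest: 9
  hard: 6
  head: 3
  story: 1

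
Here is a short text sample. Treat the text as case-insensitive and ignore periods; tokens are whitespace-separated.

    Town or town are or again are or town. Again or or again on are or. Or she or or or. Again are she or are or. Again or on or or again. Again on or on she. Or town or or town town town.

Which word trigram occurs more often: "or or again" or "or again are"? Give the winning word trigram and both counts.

"or or again": 3 occurrences
"or again are": 2 occurrences

"or or again" (3 vs 2)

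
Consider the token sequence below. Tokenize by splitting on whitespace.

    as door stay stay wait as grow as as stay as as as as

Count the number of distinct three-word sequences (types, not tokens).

14 tokens → 12 trigram windows in total.
Repeated trigrams (each contributes count−1 duplicates):
  as as as: 2
1 duplicate windows → 12 − 1 = 11 distinct.

11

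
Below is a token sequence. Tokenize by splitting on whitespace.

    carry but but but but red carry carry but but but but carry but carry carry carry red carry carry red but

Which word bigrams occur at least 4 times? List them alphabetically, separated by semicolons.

but but; carry carry

Bigram counts meeting the condition (at least 4 times):
  but but: 6
  carry carry: 4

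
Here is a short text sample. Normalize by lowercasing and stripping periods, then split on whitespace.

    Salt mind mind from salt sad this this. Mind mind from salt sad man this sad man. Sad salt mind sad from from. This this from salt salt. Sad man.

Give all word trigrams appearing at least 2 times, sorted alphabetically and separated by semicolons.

from salt sad; mind from salt; mind mind from; salt sad man

Trigram counts meeting the condition (at least 2 times):
  from salt sad: 2
  mind from salt: 2
  mind mind from: 2
  salt sad man: 2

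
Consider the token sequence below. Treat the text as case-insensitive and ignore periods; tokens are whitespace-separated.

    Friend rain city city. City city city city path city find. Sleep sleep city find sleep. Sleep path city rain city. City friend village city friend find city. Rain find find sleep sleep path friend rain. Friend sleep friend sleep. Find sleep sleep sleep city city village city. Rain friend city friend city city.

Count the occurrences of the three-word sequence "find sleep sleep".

Scanning the 52 overlapping trigram windows for "find sleep sleep":
  position 11–13: find sleep sleep
  position 15–17: find sleep sleep
  position 31–33: find sleep sleep
  position 41–43: find sleep sleep

4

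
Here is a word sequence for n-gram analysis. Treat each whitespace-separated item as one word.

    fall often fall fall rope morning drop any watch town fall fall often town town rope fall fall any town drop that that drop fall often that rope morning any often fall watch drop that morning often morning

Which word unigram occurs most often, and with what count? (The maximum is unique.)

Unigram frequencies (highest first):
  fall: 9
  often: 5
  morning: 4
  drop: 4
  town: 4
  that: 4
  … (3 more, each ≤ 3)

"fall", 9 times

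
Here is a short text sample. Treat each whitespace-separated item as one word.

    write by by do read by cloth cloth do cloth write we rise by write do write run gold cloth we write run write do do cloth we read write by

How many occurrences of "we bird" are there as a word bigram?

0

Scanning the 30 overlapping bigram windows for "we bird":
  (none found)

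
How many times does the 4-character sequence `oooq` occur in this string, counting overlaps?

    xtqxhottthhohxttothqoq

Sliding a length-4 window over the 22 characters (19 positions):
  (no match at any position)

0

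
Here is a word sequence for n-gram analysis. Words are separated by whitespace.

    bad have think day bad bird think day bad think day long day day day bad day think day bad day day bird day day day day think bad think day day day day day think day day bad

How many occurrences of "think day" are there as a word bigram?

Scanning the 38 overlapping bigram windows for "think day":
  position 3–4: think day
  position 7–8: think day
  position 10–11: think day
  position 18–19: think day
  position 30–31: think day
  position 36–37: think day

6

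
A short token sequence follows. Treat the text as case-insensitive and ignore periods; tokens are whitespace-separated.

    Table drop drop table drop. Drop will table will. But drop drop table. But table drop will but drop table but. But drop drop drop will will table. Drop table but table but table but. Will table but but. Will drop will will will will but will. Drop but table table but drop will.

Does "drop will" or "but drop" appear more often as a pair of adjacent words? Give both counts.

"drop will": 5 occurrences
"but drop": 4 occurrences

"drop will" (5 vs 4)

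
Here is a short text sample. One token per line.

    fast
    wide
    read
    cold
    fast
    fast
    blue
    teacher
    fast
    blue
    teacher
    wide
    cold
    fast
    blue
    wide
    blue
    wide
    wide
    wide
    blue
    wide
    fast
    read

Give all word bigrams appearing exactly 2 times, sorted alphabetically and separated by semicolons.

blue teacher; cold fast; wide blue; wide wide

Bigram counts meeting the condition (exactly 2 times):
  blue teacher: 2
  cold fast: 2
  wide blue: 2
  wide wide: 2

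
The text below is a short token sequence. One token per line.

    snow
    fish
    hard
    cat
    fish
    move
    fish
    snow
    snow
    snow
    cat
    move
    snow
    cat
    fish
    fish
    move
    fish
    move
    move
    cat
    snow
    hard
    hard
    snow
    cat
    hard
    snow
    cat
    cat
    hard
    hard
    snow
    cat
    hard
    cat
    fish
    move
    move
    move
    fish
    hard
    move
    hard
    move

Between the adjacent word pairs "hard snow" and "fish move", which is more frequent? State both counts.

"hard snow": 3 occurrences
"fish move": 4 occurrences

"fish move" (4 vs 3)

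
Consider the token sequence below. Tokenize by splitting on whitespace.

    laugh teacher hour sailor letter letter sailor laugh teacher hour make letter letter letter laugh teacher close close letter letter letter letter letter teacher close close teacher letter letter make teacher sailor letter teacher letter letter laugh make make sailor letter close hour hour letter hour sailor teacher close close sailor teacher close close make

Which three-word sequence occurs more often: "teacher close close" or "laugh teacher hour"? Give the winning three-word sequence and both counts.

"teacher close close" (4 vs 2)

"teacher close close": 4 occurrences
"laugh teacher hour": 2 occurrences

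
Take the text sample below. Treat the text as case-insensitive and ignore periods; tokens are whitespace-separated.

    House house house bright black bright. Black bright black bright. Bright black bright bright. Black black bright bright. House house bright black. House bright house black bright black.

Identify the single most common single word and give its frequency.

"bright", 12 times

Unigram frequencies (highest first):
  bright: 12
  black: 9
  house: 7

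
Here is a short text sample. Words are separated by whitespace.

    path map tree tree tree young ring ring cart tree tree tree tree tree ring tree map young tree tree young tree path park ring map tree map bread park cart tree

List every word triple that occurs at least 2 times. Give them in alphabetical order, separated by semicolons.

tree tree tree; tree tree young

Trigram counts meeting the condition (at least 2 times):
  tree tree tree: 4
  tree tree young: 2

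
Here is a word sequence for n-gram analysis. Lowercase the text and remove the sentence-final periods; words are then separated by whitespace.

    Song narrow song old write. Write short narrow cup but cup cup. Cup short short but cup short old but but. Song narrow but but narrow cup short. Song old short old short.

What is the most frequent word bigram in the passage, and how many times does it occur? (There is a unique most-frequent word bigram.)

Bigram frequencies (highest first):
  cup short: 3
  song narrow: 2
  song old: 2
  narrow cup: 2
  but cup: 2
  cup cup: 2
  … (16 more, each ≤ 2)

"cup short", 3 times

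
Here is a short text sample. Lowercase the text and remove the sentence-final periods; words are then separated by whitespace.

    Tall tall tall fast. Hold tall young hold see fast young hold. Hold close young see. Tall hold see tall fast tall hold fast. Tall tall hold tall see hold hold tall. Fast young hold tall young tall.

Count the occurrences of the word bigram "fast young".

2

Scanning the 37 overlapping bigram windows for "fast young":
  position 10–11: fast young
  position 33–34: fast young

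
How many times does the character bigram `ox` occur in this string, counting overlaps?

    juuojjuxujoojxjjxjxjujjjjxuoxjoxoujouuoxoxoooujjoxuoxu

6

Sliding a length-2 window over the 54 characters (53 positions):
  position 28–29: ox
  position 31–32: ox
  position 39–40: ox
  position 41–42: ox
  position 49–50: ox
  position 52–53: ox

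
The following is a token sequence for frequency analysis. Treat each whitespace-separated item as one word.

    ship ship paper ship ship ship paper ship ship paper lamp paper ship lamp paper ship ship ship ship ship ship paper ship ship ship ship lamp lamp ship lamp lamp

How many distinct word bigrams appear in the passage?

8

31 tokens → 30 bigram windows in total.
Repeated bigrams (each contributes count−1 duplicates):
  ship ship: 12
  paper ship: 5
  ship paper: 4
  ship lamp: 3
  lamp lamp: 2
  lamp paper: 2
22 duplicate windows → 30 − 22 = 8 distinct.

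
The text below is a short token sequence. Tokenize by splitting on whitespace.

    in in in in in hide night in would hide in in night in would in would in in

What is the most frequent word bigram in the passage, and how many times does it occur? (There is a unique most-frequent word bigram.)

Bigram frequencies (highest first):
  in in: 6
  in would: 3
  night in: 2
  would in: 2
  in hide: 1
  hide night: 1
  … (3 more, each ≤ 1)

"in in", 6 times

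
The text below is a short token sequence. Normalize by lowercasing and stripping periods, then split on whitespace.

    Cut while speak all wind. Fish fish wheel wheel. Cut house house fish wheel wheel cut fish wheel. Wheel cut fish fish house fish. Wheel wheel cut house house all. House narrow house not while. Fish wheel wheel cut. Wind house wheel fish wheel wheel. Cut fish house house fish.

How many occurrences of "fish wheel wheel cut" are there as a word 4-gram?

Scanning the 47 overlapping 4-gram windows for "fish wheel wheel cut":
  position 7–10: fish wheel wheel cut
  position 13–16: fish wheel wheel cut
  position 17–20: fish wheel wheel cut
  position 24–27: fish wheel wheel cut
  position 36–39: fish wheel wheel cut
  position 43–46: fish wheel wheel cut

6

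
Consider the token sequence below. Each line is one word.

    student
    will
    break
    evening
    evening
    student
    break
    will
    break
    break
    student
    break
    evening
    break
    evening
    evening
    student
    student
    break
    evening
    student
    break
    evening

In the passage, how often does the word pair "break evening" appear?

Scanning the 22 overlapping bigram windows for "break evening":
  position 3–4: break evening
  position 12–13: break evening
  position 14–15: break evening
  position 19–20: break evening
  position 22–23: break evening

5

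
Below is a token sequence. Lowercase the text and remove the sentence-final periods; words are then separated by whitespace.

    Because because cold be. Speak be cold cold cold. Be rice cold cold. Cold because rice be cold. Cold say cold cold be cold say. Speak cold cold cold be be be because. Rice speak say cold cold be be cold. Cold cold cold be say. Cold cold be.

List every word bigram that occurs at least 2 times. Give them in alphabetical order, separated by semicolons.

be be; be cold; because rice; cold be; cold cold; cold say; say cold

Bigram counts meeting the condition (at least 2 times):
  be be: 3
  be cold: 4
  because rice: 2
  cold be: 7
  cold cold: 13
  cold say: 2
  say cold: 3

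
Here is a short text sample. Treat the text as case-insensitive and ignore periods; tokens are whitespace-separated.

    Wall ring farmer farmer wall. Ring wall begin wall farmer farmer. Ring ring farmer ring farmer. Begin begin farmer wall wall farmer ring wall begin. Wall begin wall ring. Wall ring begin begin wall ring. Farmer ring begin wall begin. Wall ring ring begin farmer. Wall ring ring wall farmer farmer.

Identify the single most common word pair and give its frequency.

"wall ring", 7 times

Bigram frequencies (highest first):
  wall ring: 7
  begin wall: 6
  ring farmer: 4
  ring wall: 4
  wall begin: 4
  farmer ring: 4
  … (9 more, each ≤ 3)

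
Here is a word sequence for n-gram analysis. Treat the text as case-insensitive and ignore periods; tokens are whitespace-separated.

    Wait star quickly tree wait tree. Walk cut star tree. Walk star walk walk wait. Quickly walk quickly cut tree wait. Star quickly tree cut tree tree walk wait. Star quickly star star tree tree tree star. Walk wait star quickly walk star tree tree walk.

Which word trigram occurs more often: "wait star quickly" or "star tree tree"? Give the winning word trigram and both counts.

"wait star quickly" (4 vs 2)

"wait star quickly": 4 occurrences
"star tree tree": 2 occurrences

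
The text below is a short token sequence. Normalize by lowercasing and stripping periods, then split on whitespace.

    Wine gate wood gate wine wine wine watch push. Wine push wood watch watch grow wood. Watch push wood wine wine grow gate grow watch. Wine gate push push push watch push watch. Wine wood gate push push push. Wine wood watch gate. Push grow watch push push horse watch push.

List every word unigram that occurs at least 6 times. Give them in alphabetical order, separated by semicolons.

gate; push; watch; wine; wood

Unigram counts meeting the condition (at least 6 times):
  gate: 6
  push: 14
  watch: 10
  wine: 10
  wood: 6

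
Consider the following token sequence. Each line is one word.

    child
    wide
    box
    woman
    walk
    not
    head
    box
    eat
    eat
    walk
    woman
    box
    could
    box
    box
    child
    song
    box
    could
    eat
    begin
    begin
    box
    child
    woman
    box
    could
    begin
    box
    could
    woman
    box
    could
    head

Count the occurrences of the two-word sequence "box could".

5

Scanning the 34 overlapping bigram windows for "box could":
  position 13–14: box could
  position 19–20: box could
  position 27–28: box could
  position 30–31: box could
  position 33–34: box could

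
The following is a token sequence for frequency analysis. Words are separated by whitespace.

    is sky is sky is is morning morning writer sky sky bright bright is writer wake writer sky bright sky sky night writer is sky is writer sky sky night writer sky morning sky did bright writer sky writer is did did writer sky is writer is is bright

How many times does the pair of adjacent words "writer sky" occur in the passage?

6

Scanning the 48 overlapping bigram windows for "writer sky":
  position 9–10: writer sky
  position 17–18: writer sky
  position 27–28: writer sky
  position 31–32: writer sky
  position 37–38: writer sky
  position 43–44: writer sky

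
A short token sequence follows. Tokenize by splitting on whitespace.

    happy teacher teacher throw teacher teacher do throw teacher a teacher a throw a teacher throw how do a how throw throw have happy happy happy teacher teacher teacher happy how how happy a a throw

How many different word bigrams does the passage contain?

25

36 tokens → 35 bigram windows in total.
Repeated bigrams (each contributes count−1 duplicates):
  teacher teacher: 4
  a teacher: 2
  a throw: 2
  happy happy: 2
  happy teacher: 2
  teacher a: 2
  teacher throw: 2
  throw teacher: 2
10 duplicate windows → 35 − 10 = 25 distinct.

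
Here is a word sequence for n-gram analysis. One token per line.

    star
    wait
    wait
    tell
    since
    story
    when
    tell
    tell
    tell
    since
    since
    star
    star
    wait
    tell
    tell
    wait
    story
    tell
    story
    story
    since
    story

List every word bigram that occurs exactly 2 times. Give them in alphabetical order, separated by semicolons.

since story; star wait; tell since; wait tell

Bigram counts meeting the condition (exactly 2 times):
  since story: 2
  star wait: 2
  tell since: 2
  wait tell: 2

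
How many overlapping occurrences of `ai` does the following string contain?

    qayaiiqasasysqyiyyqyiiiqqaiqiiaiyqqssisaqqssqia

3

Sliding a length-2 window over the 47 characters (46 positions):
  position 4–5: ai
  position 26–27: ai
  position 31–32: ai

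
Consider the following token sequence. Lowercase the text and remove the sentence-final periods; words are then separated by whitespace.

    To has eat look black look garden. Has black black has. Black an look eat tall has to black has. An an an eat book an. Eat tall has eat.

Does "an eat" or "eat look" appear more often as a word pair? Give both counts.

"an eat" (2 vs 1)

"an eat": 2 occurrences
"eat look": 1 occurrence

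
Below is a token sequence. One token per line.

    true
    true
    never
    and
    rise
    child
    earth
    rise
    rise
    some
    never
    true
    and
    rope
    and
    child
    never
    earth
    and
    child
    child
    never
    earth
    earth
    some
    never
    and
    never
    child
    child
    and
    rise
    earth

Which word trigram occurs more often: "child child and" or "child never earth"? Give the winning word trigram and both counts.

"child child and": 1 occurrence
"child never earth": 2 occurrences

"child never earth" (2 vs 1)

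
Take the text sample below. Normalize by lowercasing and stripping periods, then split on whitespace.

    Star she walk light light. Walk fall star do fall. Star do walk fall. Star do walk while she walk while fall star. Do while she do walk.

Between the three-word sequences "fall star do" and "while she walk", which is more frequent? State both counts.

"fall star do" (4 vs 1)

"fall star do": 4 occurrences
"while she walk": 1 occurrence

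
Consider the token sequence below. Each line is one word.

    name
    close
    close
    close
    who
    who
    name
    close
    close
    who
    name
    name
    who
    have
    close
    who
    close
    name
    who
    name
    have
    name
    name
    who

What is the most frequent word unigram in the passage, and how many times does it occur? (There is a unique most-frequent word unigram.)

Unigram frequencies (highest first):
  name: 8
  close: 7
  who: 7
  have: 2

"name", 8 times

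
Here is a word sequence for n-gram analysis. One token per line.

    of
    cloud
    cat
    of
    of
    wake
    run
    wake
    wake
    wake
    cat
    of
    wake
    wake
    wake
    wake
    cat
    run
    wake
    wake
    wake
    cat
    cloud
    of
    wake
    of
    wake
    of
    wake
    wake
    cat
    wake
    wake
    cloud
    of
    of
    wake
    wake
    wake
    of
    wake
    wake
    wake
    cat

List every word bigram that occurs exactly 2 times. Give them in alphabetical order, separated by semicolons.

Bigram counts meeting the condition (exactly 2 times):
  cat of: 2
  cloud of: 2
  of of: 2
  run wake: 2

cat of; cloud of; of of; run wake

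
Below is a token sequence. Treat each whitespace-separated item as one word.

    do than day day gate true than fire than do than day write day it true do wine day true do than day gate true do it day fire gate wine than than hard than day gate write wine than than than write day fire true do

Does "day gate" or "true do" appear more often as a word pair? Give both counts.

"day gate": 3 occurrences
"true do": 4 occurrences

"true do" (4 vs 3)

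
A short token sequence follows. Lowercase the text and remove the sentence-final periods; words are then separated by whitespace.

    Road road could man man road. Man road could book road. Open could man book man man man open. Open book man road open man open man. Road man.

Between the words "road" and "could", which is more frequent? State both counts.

"road": 7 occurrences
"could": 3 occurrences

"road" (7 vs 3)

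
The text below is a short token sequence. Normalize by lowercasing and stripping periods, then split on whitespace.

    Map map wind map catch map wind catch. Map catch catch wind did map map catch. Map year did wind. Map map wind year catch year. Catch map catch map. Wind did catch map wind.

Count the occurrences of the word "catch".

Scanning the 35 tokens for "catch":
  position 5: catch
  position 8: catch
  position 10: catch
  position 11: catch
  position 16: catch
  position 25: catch
  position 27: catch
  position 29: catch
  position 33: catch

9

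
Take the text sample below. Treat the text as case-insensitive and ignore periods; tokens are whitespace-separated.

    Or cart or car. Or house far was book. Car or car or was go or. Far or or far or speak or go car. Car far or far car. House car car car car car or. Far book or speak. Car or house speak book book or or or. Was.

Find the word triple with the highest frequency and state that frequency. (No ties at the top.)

"car car car", 3 times

Trigram frequencies (highest first):
  car car car: 3
  or car or: 2
  car or house: 2
  or far or: 2
  or cart or: 1
  cart or car: 1
  … (38 more, each ≤ 1)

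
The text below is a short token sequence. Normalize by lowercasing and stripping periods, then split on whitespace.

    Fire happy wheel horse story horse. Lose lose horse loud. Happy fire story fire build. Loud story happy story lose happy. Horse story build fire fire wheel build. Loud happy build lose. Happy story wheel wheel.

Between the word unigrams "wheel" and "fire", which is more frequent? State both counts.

"fire" (5 vs 4)

"wheel": 4 occurrences
"fire": 5 occurrences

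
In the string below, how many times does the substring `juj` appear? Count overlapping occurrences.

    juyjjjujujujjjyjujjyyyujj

4

Sliding a length-3 window over the 25 characters (23 positions):
  position 6–8: juj
  position 8–10: juj
  position 10–12: juj
  position 16–18: juj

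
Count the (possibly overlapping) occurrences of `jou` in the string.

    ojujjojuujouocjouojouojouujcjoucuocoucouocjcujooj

Sliding a length-3 window over the 49 characters (47 positions):
  position 10–12: jou
  position 15–17: jou
  position 19–21: jou
  position 23–25: jou
  position 29–31: jou

5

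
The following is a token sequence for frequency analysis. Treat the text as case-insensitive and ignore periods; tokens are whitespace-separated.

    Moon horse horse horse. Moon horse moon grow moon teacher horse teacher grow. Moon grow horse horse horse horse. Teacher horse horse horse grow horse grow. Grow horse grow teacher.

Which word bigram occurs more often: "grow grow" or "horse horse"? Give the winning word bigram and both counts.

"grow grow": 1 occurrence
"horse horse": 7 occurrences

"horse horse" (7 vs 1)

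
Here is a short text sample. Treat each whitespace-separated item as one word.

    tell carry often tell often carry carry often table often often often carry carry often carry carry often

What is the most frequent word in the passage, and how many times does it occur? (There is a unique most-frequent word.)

Unigram frequencies (highest first):
  often: 8
  carry: 7
  tell: 2
  table: 1

"often", 8 times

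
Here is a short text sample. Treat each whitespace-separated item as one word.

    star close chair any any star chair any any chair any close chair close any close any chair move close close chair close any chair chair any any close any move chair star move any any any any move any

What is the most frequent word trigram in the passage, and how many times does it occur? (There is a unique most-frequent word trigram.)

Trigram frequencies (highest first):
  chair any any: 3
  close chair close: 2
  chair close any: 2
  any close any: 2
  close any chair: 2
  any any any: 2
  … (25 more, each ≤ 1)

"chair any any", 3 times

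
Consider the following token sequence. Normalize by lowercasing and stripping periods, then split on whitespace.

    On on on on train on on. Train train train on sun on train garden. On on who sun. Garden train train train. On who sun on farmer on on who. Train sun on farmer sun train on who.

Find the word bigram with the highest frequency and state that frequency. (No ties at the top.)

"on on", 6 times

Bigram frequencies (highest first):
  on on: 6
  train on: 4
  train train: 4
  on who: 4
  on train: 3
  sun on: 3
  … (12 more, each ≤ 2)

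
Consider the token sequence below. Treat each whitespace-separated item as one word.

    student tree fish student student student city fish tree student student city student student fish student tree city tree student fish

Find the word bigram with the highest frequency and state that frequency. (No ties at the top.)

Bigram frequencies (highest first):
  student student: 4
  student tree: 2
  fish student: 2
  student city: 2
  tree student: 2
  student fish: 2
  … (6 more, each ≤ 1)

"student student", 4 times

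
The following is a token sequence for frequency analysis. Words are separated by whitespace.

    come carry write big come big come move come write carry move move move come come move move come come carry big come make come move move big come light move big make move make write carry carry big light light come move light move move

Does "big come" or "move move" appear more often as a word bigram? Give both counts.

"move move" (5 vs 4)

"big come": 4 occurrences
"move move": 5 occurrences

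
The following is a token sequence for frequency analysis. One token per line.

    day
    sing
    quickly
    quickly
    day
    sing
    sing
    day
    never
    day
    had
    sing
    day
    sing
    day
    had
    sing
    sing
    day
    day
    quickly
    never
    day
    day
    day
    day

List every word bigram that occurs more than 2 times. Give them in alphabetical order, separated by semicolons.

Bigram counts meeting the condition (more than 2 times):
  day day: 4
  day sing: 3
  sing day: 4

day day; day sing; sing day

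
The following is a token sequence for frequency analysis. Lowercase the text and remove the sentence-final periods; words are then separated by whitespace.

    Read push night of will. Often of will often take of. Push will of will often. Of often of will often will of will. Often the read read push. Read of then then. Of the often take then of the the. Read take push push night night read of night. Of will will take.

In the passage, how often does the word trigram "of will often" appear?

Scanning the 52 overlapping trigram windows for "of will often":
  position 4–6: of will often
  position 7–9: of will often
  position 14–16: of will often
  position 19–21: of will often
  position 23–25: of will often

5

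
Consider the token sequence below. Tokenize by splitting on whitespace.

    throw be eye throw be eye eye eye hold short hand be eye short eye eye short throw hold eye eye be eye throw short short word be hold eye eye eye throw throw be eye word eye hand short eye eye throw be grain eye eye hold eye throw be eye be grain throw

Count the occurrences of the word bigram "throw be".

5

Scanning the 54 overlapping bigram windows for "throw be":
  position 1–2: throw be
  position 4–5: throw be
  position 34–35: throw be
  position 43–44: throw be
  position 50–51: throw be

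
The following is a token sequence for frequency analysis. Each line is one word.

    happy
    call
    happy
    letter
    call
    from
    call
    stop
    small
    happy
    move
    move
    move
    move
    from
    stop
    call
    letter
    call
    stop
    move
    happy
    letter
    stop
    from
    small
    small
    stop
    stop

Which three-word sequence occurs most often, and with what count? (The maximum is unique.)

Trigram frequencies (highest first):
  move move move: 2
  happy call happy: 1
  call happy letter: 1
  happy letter call: 1
  letter call from: 1
  call from call: 1
  … (20 more, each ≤ 1)

"move move move", 2 times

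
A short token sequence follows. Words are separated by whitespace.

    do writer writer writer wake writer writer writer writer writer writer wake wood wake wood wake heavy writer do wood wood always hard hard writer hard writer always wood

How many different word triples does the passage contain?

21

29 tokens → 27 trigram windows in total.
Repeated trigrams (each contributes count−1 duplicates):
  writer writer writer: 5
  wake wood wake: 2
  writer writer wake: 2
6 duplicate windows → 27 − 6 = 21 distinct.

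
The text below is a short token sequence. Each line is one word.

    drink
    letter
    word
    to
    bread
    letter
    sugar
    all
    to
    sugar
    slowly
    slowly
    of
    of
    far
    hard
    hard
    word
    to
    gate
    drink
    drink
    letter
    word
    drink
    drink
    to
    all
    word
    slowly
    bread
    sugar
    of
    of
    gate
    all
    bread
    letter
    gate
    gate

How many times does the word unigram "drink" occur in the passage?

5

Scanning the 40 tokens for "drink":
  position 1: drink
  position 21: drink
  position 22: drink
  position 25: drink
  position 26: drink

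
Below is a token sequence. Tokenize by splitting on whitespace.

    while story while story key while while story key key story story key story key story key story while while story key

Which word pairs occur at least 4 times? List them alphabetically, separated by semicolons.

key story; story key; while story

Bigram counts meeting the condition (at least 4 times):
  key story: 4
  story key: 6
  while story: 4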